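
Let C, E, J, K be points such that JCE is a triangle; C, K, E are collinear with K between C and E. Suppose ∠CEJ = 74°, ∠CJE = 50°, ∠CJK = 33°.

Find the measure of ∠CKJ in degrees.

1. ∠ECJ = 56°  [△JCE]
2. ∠JCK = 56°  [K on ray CE]
3. ∠CKJ = 91°  [△JCK]

∠CKJ = 91°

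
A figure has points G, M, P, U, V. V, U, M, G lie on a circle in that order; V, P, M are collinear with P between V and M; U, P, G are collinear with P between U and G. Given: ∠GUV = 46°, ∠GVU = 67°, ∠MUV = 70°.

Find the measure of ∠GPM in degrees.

∠GPM = 91°

1. ∠GMV = 46°  [same arc VG]
2. ∠UGV = 67°  [△VUG]
3. ∠MGV = 110°  [cyclic VUMG, opposite ∠U+∠G]
4. ∠GVM = 24°  [△VMG]
5. ∠GPV = 89°  [△VPG]
6. ∠GPM = 91°  [linear pair at P on VM]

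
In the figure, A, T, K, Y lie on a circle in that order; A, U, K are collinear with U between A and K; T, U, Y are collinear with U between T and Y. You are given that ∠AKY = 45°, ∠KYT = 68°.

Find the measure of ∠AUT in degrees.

1. ∠ATY = 45°  [same arc AY]
2. ∠KAT = 68°  [same arc TK]
3. ∠AUT = 67°  [△AUT]

∠AUT = 67°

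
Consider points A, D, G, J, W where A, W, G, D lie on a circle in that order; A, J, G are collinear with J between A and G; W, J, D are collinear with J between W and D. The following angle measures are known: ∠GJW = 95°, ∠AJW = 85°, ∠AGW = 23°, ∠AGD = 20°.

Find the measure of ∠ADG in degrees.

1. ∠AJD = 95°  [vertical angles at J]
2. ∠ADW = 23°  [same arc AW]
3. ∠DAG = 62°  [△AJD]
4. ∠ADG = 98°  [△AGD]

∠ADG = 98°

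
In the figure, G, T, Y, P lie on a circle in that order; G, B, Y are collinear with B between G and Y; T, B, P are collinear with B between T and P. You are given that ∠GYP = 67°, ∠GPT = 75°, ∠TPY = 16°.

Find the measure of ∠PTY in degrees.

∠PTY = 22°

1. ∠GTP = 67°  [same arc GP]
2. ∠PGT = 38°  [△GTP]
3. ∠PYT = 142°  [cyclic GTYP, opposite ∠G+∠Y]
4. ∠PTY = 22°  [△TYP]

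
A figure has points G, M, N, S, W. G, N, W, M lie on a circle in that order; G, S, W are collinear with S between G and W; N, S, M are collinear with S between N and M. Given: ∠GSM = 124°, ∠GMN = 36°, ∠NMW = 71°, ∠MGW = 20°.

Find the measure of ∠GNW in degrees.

∠GNW = 73°

1. ∠GWN = 36°  [same arc GN]
2. ∠NGW = 71°  [same arc NW]
3. ∠GNW = 73°  [△GNW]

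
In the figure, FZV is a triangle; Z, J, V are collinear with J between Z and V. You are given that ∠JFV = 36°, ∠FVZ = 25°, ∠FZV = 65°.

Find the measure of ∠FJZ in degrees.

1. ∠FVJ = 25°  [J on ray VZ]
2. ∠FJV = 119°  [△FJV]
3. ∠FJZ = 61°  [linear pair at J on ZV]

∠FJZ = 61°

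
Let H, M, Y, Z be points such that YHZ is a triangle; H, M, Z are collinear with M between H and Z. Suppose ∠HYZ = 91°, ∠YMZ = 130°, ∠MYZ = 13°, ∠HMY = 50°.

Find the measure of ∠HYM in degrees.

∠HYM = 78°

1. ∠MZY = 37°  [△YMZ]
2. ∠HZY = 37°  [M on ray ZH]
3. ∠YHZ = 52°  [△YHZ]
4. ∠MHY = 52°  [M on ray HZ]
5. ∠HYM = 78°  [△YHM]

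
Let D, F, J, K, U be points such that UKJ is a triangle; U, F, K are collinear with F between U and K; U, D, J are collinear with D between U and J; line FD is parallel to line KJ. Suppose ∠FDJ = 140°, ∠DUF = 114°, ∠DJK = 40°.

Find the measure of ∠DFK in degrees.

∠DFK = 154°

1. ∠FDU = 40°  [linear pair at D on UJ]
2. ∠DFU = 26°  [△UFD]
3. ∠DFK = 154°  [linear pair at F on UK]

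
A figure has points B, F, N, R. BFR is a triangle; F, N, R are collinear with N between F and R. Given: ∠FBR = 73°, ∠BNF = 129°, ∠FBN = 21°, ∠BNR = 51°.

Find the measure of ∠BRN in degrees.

1. ∠BFN = 30°  [△BFN]
2. ∠BFR = 30°  [N on ray FR]
3. ∠BRF = 77°  [△BFR]
4. ∠BRN = 77°  [N on ray RF]

∠BRN = 77°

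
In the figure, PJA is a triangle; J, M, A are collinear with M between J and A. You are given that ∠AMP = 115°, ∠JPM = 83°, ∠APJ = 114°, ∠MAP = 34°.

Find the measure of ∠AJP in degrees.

1. ∠JMP = 65°  [linear pair at M on JA]
2. ∠MJP = 32°  [△PJM]
3. ∠AJP = 32°  [M on ray JA]

∠AJP = 32°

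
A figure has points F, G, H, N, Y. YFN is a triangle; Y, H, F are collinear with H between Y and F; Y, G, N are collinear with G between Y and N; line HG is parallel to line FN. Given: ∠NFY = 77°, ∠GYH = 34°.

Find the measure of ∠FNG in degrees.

∠FNG = 69°

1. ∠GHY = 77°  [HG∥FN, corresponding at H]
2. ∠HGY = 69°  [△YHG]
3. ∠HGN = 111°  [linear pair at G on YN]
4. ∠FNG = 69°  [HG∥FN, co-interior at N–G]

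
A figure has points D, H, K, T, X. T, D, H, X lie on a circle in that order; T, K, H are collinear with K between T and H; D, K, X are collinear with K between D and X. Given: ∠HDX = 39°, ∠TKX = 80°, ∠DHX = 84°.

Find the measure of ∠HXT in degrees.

∠HXT = 118°

1. ∠HTX = 39°  [same arc HX]
2. ∠DXH = 57°  [△DHX]
3. ∠HKX = 100°  [linear pair at K on TH]
4. ∠THX = 23°  [△HKX]
5. ∠HXT = 118°  [△THX]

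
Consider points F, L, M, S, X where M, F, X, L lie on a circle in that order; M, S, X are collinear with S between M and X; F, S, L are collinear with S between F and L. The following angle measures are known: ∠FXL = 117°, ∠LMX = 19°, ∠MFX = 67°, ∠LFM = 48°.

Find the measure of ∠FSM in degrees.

1. ∠LFX = 19°  [same arc XL]
2. ∠LXM = 48°  [same arc ML]
3. ∠FLX = 44°  [△FXL]
4. ∠LSX = 88°  [△XSL]
5. ∠FSM = 88°  [vertical angles at S]

∠FSM = 88°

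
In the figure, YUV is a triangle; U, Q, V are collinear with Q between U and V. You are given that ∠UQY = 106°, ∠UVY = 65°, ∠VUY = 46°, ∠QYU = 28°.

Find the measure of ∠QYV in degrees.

∠QYV = 41°

1. ∠VQY = 74°  [linear pair at Q on UV]
2. ∠QVY = 65°  [Q on ray VU]
3. ∠QYV = 41°  [△YQV]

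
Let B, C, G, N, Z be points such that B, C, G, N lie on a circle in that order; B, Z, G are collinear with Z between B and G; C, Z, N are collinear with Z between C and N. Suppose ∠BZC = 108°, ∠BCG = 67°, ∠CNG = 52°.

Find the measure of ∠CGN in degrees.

1. ∠GZN = 108°  [vertical angles at Z]
2. ∠BNG = 113°  [cyclic BCGN, opposite ∠C+∠N]
3. ∠BGN = 20°  [△GZN]
4. ∠GBN = 47°  [△BGN]
5. ∠GCN = 47°  [same arc GN]
6. ∠CGN = 81°  [△CGN]

∠CGN = 81°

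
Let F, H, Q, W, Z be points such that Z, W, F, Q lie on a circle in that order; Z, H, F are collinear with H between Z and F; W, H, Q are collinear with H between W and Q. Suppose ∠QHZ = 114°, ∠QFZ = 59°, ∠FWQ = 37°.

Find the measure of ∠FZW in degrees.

∠FZW = 55°

1. ∠FHW = 114°  [vertical angles at H]
2. ∠QWZ = 59°  [same arc ZQ]
3. ∠WHZ = 66°  [linear pair at H on ZF]
4. ∠FZW = 55°  [△ZHW]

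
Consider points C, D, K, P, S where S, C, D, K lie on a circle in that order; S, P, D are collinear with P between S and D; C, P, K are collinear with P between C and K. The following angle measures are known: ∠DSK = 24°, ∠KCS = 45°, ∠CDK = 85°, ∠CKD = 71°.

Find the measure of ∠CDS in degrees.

∠CDS = 40°

1. ∠CSK = 95°  [cyclic SCDK, opposite ∠S+∠D]
2. ∠CKS = 40°  [△SCK]
3. ∠CDS = 40°  [same arc SC]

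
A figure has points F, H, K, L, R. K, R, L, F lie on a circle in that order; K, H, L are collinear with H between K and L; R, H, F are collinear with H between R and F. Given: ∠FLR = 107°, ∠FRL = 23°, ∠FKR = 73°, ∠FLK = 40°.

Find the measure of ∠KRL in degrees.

∠KRL = 63°

1. ∠FKL = 23°  [same arc LF]
2. ∠KFL = 117°  [△KLF]
3. ∠KRL = 63°  [cyclic KRLF, opposite ∠R+∠F]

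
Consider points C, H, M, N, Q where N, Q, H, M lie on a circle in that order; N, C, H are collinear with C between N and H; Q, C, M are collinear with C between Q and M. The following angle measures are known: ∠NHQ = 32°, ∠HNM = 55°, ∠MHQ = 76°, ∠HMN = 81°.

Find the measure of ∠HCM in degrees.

1. ∠HQM = 55°  [same arc HM]
2. ∠MHN = 44°  [△NHM]
3. ∠HMQ = 49°  [△QHM]
4. ∠HCM = 87°  [△HCM]

∠HCM = 87°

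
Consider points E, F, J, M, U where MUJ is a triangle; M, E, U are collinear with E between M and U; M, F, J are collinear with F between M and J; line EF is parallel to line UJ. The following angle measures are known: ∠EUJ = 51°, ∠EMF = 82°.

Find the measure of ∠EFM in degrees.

∠EFM = 47°

1. ∠JUM = 51°  [E on ray UM]
2. ∠JMU = 82°  [E on MU, F on MJ]
3. ∠MJU = 47°  [△MUJ]
4. ∠EFM = 47°  [EF∥UJ, corresponding at F]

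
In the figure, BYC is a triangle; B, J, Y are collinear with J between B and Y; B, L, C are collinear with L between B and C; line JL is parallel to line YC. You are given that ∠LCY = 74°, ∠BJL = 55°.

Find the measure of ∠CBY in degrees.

∠CBY = 51°

1. ∠BCY = 74°  [L on ray CB]
2. ∠BYC = 55°  [JL∥YC, corresponding at J]
3. ∠CBY = 51°  [△BYC]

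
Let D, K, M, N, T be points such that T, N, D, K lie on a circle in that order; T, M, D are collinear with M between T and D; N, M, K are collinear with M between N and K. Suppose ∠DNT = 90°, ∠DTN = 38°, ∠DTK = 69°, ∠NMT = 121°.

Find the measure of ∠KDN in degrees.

1. ∠DKN = 38°  [same arc ND]
2. ∠DNK = 69°  [same arc DK]
3. ∠KDN = 73°  [△NDK]

∠KDN = 73°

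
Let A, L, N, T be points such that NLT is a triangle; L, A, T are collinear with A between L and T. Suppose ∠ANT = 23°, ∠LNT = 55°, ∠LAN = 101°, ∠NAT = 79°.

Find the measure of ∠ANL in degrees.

∠ANL = 32°

1. ∠ATN = 78°  [△NAT]
2. ∠LTN = 78°  [A on ray TL]
3. ∠NLT = 47°  [△NLT]
4. ∠ALN = 47°  [A on ray LT]
5. ∠ANL = 32°  [△NLA]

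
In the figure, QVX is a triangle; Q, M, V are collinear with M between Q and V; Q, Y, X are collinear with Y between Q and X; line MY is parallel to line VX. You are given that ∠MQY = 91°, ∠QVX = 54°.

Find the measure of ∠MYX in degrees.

∠MYX = 145°

1. ∠VQX = 91°  [M on QV, Y on QX]
2. ∠QXV = 35°  [△QVX]
3. ∠MYQ = 35°  [MY∥VX, corresponding at Y]
4. ∠MYX = 145°  [linear pair at Y on QX]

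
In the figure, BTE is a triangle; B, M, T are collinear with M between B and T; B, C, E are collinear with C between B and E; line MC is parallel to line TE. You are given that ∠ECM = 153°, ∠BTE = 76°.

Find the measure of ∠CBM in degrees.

∠CBM = 77°

1. ∠BCM = 27°  [linear pair at C on BE]
2. ∠BMC = 76°  [MC∥TE, corresponding at M]
3. ∠CBM = 77°  [△BMC]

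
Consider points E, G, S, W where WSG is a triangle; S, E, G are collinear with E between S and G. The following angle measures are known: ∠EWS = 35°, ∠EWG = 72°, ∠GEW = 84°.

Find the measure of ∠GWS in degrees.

∠GWS = 107°

1. ∠EGW = 24°  [△WEG]
2. ∠SEW = 96°  [linear pair at E on SG]
3. ∠SGW = 24°  [E on ray GS]
4. ∠ESW = 49°  [△WSE]
5. ∠GSW = 49°  [E on ray SG]
6. ∠GWS = 107°  [△WSG]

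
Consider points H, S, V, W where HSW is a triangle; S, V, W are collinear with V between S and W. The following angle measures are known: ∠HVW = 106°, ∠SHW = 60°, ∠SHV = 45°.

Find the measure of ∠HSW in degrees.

∠HSW = 61°

1. ∠HVS = 74°  [linear pair at V on SW]
2. ∠HSV = 61°  [△HSV]
3. ∠HSW = 61°  [V on ray SW]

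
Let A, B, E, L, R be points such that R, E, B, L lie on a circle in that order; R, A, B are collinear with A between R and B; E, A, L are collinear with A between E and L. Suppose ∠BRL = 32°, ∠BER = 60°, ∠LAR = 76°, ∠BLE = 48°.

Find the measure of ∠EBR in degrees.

1. ∠BEL = 32°  [same arc BL]
2. ∠BAE = 76°  [vertical angles at A]
3. ∠EBR = 72°  [△EAB]

∠EBR = 72°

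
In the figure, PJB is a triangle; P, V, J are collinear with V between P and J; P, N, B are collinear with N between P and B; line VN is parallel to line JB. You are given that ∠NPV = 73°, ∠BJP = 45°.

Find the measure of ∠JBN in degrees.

∠JBN = 62°

1. ∠BPJ = 73°  [V on PJ, N on PB]
2. ∠JBP = 62°  [△PJB]
3. ∠JBN = 62°  [N on ray BP]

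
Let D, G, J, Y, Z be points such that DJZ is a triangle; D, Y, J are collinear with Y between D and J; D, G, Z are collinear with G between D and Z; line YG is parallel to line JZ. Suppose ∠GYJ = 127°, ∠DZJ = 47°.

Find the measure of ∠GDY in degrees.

1. ∠DYG = 53°  [linear pair at Y on DJ]
2. ∠DGY = 47°  [YG∥JZ, corresponding at G]
3. ∠GDY = 80°  [△DYG]

∠GDY = 80°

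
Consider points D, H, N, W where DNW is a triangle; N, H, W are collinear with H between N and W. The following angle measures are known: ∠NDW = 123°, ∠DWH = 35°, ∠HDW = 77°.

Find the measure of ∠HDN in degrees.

∠HDN = 46°

1. ∠DHW = 68°  [△DHW]
2. ∠DWN = 35°  [H on ray WN]
3. ∠DHN = 112°  [linear pair at H on NW]
4. ∠DNW = 22°  [△DNW]
5. ∠DNH = 22°  [H on ray NW]
6. ∠HDN = 46°  [△DNH]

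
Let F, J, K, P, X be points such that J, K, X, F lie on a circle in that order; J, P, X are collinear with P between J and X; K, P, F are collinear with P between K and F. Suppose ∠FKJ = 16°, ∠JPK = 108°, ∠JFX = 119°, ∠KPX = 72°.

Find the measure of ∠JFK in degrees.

1. ∠FXJ = 16°  [same arc JF]
2. ∠FJX = 45°  [△JXF]
3. ∠FPJ = 72°  [vertical angles at P]
4. ∠JFK = 63°  [△JPF]

∠JFK = 63°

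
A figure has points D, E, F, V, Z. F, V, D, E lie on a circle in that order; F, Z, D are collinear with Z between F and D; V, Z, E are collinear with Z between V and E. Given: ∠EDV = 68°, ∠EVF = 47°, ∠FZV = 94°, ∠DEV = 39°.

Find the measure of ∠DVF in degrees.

∠DVF = 120°

1. ∠DVE = 73°  [△VDE]
2. ∠DFV = 39°  [△FZV]
3. ∠DZV = 86°  [linear pair at Z on FD]
4. ∠FDV = 21°  [△VZD]
5. ∠DVF = 120°  [△FVD]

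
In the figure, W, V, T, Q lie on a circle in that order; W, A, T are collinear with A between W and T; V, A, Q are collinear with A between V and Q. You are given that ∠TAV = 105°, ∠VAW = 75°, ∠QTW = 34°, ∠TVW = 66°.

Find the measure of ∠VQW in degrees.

∠VQW = 43°

1. ∠QAW = 105°  [vertical angles at A]
2. ∠TQW = 114°  [cyclic WVTQ, opposite ∠V+∠Q]
3. ∠QWT = 32°  [△WTQ]
4. ∠VQW = 43°  [△WAQ]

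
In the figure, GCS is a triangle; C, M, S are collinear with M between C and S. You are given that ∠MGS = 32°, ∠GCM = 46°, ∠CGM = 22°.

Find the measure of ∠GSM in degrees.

1. ∠CMG = 112°  [△GCM]
2. ∠GMS = 68°  [linear pair at M on CS]
3. ∠GSM = 80°  [△GMS]

∠GSM = 80°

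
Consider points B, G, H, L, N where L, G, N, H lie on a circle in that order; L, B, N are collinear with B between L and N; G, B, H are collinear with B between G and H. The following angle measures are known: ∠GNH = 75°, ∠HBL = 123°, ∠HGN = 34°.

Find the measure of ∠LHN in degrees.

1. ∠GHN = 71°  [△GNH]
2. ∠HBN = 57°  [linear pair at B on LN]
3. ∠HLN = 34°  [same arc NH]
4. ∠HNL = 52°  [△NBH]
5. ∠LHN = 94°  [△LNH]

∠LHN = 94°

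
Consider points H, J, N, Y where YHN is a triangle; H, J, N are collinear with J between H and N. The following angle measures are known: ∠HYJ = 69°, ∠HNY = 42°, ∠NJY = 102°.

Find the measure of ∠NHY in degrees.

∠NHY = 33°

1. ∠HJY = 78°  [linear pair at J on HN]
2. ∠JHY = 33°  [△YHJ]
3. ∠NHY = 33°  [J on ray HN]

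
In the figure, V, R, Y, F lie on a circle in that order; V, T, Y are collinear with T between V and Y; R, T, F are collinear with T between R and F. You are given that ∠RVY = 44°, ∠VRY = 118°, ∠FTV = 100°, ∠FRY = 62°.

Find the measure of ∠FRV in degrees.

1. ∠RFY = 44°  [same arc RY]
2. ∠FTY = 80°  [linear pair at T on VY]
3. ∠FYV = 56°  [△YTF]
4. ∠FRV = 56°  [same arc VF]

∠FRV = 56°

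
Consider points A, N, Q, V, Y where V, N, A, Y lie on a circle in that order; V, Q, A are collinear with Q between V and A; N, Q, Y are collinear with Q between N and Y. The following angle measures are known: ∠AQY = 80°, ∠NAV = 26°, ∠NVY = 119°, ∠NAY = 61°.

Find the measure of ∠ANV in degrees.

∠ANV = 89°

1. ∠NQV = 80°  [vertical angles at Q]
2. ∠NYV = 26°  [same arc VN]
3. ∠VNY = 35°  [△VNY]
4. ∠AVN = 65°  [△VQN]
5. ∠ANV = 89°  [△VNA]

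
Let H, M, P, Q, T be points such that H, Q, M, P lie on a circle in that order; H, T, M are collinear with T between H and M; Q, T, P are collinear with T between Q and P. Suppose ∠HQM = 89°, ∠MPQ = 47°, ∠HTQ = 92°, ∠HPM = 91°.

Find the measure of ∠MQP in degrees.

∠MQP = 48°

1. ∠MHQ = 47°  [same arc QM]
2. ∠MTQ = 88°  [linear pair at T on HM]
3. ∠HMQ = 44°  [△HQM]
4. ∠MQP = 48°  [△QTM]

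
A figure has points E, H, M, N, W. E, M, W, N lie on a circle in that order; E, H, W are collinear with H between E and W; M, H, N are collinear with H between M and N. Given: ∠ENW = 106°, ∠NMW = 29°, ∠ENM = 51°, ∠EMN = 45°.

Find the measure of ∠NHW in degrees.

∠NHW = 80°

1. ∠NEW = 29°  [same arc WN]
2. ∠EHN = 100°  [△EHN]
3. ∠NHW = 80°  [linear pair at H on EW]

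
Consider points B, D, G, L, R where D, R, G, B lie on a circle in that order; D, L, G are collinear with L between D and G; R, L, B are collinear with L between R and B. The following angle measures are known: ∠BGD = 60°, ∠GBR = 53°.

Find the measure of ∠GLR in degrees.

1. ∠BRD = 60°  [same arc DB]
2. ∠GDR = 53°  [same arc RG]
3. ∠DLR = 67°  [△DLR]
4. ∠GLR = 113°  [linear pair at L on DG]

∠GLR = 113°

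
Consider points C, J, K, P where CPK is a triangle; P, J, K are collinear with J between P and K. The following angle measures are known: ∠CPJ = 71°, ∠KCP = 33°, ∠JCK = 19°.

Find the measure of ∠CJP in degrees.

1. ∠CPK = 71°  [J on ray PK]
2. ∠CKP = 76°  [△CPK]
3. ∠CKJ = 76°  [J on ray KP]
4. ∠CJK = 85°  [△CJK]
5. ∠CJP = 95°  [linear pair at J on PK]

∠CJP = 95°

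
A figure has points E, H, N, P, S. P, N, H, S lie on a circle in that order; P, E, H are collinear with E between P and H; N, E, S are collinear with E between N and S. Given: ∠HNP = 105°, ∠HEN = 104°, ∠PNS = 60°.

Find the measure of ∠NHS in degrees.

∠NHS = 91°

1. ∠HSP = 75°  [cyclic PNHS, opposite ∠N+∠S]
2. ∠PES = 104°  [vertical angles at E]
3. ∠PHS = 60°  [same arc PS]
4. ∠HPS = 45°  [△PHS]
5. ∠HES = 76°  [linear pair at E on PH]
6. ∠HSN = 44°  [△HES]
7. ∠HNS = 45°  [same arc HS]
8. ∠NHS = 91°  [△NHS]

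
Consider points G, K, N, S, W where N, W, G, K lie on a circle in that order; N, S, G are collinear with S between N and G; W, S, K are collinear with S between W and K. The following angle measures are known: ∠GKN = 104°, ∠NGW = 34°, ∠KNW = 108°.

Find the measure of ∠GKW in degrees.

1. ∠GWN = 76°  [cyclic NWGK, opposite ∠W+∠K]
2. ∠GNW = 70°  [△NWG]
3. ∠GKW = 70°  [same arc WG]

∠GKW = 70°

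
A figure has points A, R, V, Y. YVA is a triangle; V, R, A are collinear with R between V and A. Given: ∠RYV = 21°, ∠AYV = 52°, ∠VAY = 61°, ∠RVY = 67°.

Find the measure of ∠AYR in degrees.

1. ∠VRY = 92°  [△YVR]
2. ∠RAY = 61°  [R on ray AV]
3. ∠ARY = 88°  [linear pair at R on VA]
4. ∠AYR = 31°  [△YRA]

∠AYR = 31°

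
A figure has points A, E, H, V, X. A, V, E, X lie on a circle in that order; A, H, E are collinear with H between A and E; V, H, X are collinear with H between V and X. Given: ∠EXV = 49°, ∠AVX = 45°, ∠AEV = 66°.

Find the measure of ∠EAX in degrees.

∠EAX = 20°

1. ∠EAV = 49°  [same arc VE]
2. ∠AEX = 45°  [same arc AX]
3. ∠AVE = 65°  [△AVE]
4. ∠AXE = 115°  [cyclic AVEX, opposite ∠V+∠X]
5. ∠EAX = 20°  [△AEX]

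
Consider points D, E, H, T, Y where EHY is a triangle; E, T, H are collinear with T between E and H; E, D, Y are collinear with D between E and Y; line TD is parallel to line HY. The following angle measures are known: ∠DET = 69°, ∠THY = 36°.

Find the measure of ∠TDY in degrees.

∠TDY = 105°

1. ∠HEY = 69°  [T on EH, D on EY]
2. ∠EHY = 36°  [T on ray HE]
3. ∠EYH = 75°  [△EHY]
4. ∠EDT = 75°  [TD∥HY, corresponding at D]
5. ∠TDY = 105°  [linear pair at D on EY]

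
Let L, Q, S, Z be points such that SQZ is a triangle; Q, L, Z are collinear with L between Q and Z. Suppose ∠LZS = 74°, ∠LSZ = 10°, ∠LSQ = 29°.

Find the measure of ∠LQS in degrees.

∠LQS = 67°

1. ∠SLZ = 96°  [△SLZ]
2. ∠QLS = 84°  [linear pair at L on QZ]
3. ∠LQS = 67°  [△SQL]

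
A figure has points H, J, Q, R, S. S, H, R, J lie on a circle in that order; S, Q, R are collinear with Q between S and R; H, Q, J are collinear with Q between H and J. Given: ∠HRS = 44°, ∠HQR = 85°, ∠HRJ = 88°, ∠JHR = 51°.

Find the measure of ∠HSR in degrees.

∠HSR = 41°

1. ∠HJS = 44°  [same arc SH]
2. ∠HQS = 95°  [linear pair at Q on SR]
3. ∠HSJ = 92°  [cyclic SHRJ, opposite ∠S+∠R]
4. ∠JHS = 44°  [△SHJ]
5. ∠HSR = 41°  [△SQH]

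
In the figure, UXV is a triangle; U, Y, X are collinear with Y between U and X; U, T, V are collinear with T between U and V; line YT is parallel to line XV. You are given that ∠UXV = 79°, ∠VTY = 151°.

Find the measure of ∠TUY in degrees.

∠TUY = 72°

1. ∠TYU = 79°  [YT∥XV, corresponding at Y]
2. ∠UTY = 29°  [linear pair at T on UV]
3. ∠TUY = 72°  [△UYT]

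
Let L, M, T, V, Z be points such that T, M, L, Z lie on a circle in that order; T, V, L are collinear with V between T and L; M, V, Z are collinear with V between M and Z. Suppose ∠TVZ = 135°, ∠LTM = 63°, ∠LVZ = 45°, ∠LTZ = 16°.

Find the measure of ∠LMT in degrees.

1. ∠LZM = 63°  [same arc ML]
2. ∠TLZ = 72°  [△LVZ]
3. ∠LZT = 92°  [△TLZ]
4. ∠LMT = 88°  [cyclic TMLZ, opposite ∠M+∠Z]

∠LMT = 88°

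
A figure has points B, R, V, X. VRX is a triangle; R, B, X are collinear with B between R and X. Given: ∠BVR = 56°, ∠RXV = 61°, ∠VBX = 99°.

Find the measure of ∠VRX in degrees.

∠VRX = 43°

1. ∠RBV = 81°  [linear pair at B on RX]
2. ∠BRV = 43°  [△VRB]
3. ∠VRX = 43°  [B on ray RX]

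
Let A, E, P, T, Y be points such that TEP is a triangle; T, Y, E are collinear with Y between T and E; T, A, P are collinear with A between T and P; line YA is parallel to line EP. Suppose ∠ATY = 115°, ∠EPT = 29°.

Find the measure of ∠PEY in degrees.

∠PEY = 36°

1. ∠ETP = 115°  [Y on TE, A on TP]
2. ∠PET = 36°  [△TEP]
3. ∠PEY = 36°  [Y on ray ET]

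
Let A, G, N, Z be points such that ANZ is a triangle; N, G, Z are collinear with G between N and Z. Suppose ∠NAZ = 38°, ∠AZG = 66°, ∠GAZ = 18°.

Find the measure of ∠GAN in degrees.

∠GAN = 20°

1. ∠AGZ = 96°  [△AGZ]
2. ∠AZN = 66°  [G on ray ZN]
3. ∠AGN = 84°  [linear pair at G on NZ]
4. ∠ANZ = 76°  [△ANZ]
5. ∠ANG = 76°  [G on ray NZ]
6. ∠GAN = 20°  [△ANG]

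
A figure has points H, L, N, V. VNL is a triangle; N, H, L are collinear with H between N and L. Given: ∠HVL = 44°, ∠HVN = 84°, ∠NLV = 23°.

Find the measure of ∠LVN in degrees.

∠LVN = 128°

1. ∠HLV = 23°  [H on ray LN]
2. ∠LHV = 113°  [△VHL]
3. ∠NHV = 67°  [linear pair at H on NL]
4. ∠HNV = 29°  [△VNH]
5. ∠LNV = 29°  [H on ray NL]
6. ∠LVN = 128°  [△VNL]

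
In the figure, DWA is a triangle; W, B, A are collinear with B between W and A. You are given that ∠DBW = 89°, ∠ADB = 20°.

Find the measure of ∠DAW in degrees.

∠DAW = 69°

1. ∠ABD = 91°  [linear pair at B on WA]
2. ∠BAD = 69°  [△DBA]
3. ∠DAW = 69°  [B on ray AW]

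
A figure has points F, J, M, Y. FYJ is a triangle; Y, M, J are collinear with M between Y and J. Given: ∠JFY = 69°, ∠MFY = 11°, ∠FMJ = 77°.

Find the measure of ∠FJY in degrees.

1. ∠FMY = 103°  [linear pair at M on YJ]
2. ∠FYM = 66°  [△FYM]
3. ∠FYJ = 66°  [M on ray YJ]
4. ∠FJY = 45°  [△FYJ]

∠FJY = 45°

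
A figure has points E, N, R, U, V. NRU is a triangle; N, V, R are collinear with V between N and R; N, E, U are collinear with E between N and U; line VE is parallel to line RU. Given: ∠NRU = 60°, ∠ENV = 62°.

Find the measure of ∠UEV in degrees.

∠UEV = 122°

1. ∠EVN = 60°  [VE∥RU, corresponding at V]
2. ∠NEV = 58°  [△NVE]
3. ∠UEV = 122°  [linear pair at E on NU]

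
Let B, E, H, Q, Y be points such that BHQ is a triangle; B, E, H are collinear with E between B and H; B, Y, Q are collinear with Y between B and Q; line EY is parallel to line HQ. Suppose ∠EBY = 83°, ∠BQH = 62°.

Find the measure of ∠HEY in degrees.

1. ∠HBQ = 83°  [E on BH, Y on BQ]
2. ∠BHQ = 35°  [△BHQ]
3. ∠BEY = 35°  [EY∥HQ, corresponding at E]
4. ∠HEY = 145°  [linear pair at E on BH]

∠HEY = 145°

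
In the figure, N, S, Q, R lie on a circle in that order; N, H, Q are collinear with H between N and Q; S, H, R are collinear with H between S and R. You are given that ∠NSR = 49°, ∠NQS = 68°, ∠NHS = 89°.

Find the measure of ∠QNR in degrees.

∠QNR = 21°

1. ∠NQR = 49°  [same arc NR]
2. ∠QNS = 42°  [△NHS]
3. ∠NSQ = 70°  [△NSQ]
4. ∠NRQ = 110°  [cyclic NSQR, opposite ∠S+∠R]
5. ∠QNR = 21°  [△NQR]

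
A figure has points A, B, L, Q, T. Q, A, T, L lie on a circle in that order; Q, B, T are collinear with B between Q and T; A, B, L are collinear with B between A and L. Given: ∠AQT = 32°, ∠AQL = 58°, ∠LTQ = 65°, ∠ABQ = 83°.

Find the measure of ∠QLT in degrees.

1. ∠ALT = 32°  [same arc AT]
2. ∠ATL = 122°  [cyclic QATL, opposite ∠Q+∠T]
3. ∠LAT = 26°  [△ATL]
4. ∠LQT = 26°  [same arc TL]
5. ∠QLT = 89°  [△QTL]

∠QLT = 89°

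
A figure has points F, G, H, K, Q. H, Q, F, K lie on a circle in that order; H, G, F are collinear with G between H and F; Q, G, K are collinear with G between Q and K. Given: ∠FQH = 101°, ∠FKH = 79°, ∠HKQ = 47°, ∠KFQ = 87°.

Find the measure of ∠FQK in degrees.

1. ∠HFQ = 47°  [same arc HQ]
2. ∠FHQ = 32°  [△HQF]
3. ∠FKQ = 32°  [same arc QF]
4. ∠FQK = 61°  [△QFK]

∠FQK = 61°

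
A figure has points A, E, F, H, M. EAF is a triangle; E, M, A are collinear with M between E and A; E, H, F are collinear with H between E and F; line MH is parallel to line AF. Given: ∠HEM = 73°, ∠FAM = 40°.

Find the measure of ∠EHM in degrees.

1. ∠AEF = 73°  [M on EA, H on EF]
2. ∠EAF = 40°  [M on ray AE]
3. ∠AFE = 67°  [△EAF]
4. ∠EHM = 67°  [MH∥AF, corresponding at H]

∠EHM = 67°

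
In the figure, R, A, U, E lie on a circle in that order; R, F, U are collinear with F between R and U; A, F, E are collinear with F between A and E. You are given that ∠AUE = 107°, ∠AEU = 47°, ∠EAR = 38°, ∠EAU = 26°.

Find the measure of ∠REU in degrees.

1. ∠EUR = 38°  [same arc RE]
2. ∠ERU = 26°  [same arc UE]
3. ∠REU = 116°  [△RUE]

∠REU = 116°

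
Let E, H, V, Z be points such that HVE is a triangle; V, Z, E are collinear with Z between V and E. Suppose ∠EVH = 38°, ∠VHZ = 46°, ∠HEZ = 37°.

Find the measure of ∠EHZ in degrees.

∠EHZ = 59°

1. ∠HVZ = 38°  [Z on ray VE]
2. ∠HZV = 96°  [△HVZ]
3. ∠EZH = 84°  [linear pair at Z on VE]
4. ∠EHZ = 59°  [△HZE]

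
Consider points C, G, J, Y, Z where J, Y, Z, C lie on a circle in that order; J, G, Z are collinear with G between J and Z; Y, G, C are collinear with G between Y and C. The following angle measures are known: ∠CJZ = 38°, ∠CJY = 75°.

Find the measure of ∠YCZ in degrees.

∠YCZ = 37°

1. ∠CYZ = 38°  [same arc ZC]
2. ∠CZY = 105°  [cyclic JYZC, opposite ∠J+∠Z]
3. ∠YCZ = 37°  [△YZC]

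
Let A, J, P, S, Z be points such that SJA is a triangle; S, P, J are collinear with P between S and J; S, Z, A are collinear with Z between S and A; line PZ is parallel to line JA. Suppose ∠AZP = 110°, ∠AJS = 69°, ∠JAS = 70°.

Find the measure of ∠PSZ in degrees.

∠PSZ = 41°

1. ∠PZS = 70°  [linear pair at Z on SA]
2. ∠SPZ = 69°  [PZ∥JA, corresponding at P]
3. ∠PSZ = 41°  [△SPZ]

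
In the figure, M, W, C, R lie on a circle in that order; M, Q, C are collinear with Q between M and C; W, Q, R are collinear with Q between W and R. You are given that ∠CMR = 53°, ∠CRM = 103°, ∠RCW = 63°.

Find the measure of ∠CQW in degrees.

∠CQW = 88°

1. ∠CWR = 53°  [same arc CR]
2. ∠MCR = 24°  [△MCR]
3. ∠CRW = 64°  [△WCR]
4. ∠MWR = 24°  [same arc MR]
5. ∠CMW = 64°  [same arc WC]
6. ∠MQW = 92°  [△MQW]
7. ∠CQW = 88°  [linear pair at Q on MC]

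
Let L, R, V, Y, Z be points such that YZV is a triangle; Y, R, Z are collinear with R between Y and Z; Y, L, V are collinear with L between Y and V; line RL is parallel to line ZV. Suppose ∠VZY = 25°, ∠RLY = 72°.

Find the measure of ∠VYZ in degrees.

∠VYZ = 83°

1. ∠LRY = 25°  [RL∥ZV, corresponding at R]
2. ∠LYR = 83°  [△YRL]
3. ∠VYZ = 83°  [R on YZ, L on YV]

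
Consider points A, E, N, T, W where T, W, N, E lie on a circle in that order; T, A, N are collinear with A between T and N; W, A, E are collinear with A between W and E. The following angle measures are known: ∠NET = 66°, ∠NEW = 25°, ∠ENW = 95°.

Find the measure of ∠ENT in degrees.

∠ENT = 54°

1. ∠EWN = 60°  [△WNE]
2. ∠ETN = 60°  [same arc NE]
3. ∠ENT = 54°  [△TNE]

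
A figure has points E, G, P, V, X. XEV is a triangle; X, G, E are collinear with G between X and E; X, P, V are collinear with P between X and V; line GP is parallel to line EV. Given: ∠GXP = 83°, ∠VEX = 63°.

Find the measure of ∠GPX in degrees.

∠GPX = 34°

1. ∠EXV = 83°  [G on XE, P on XV]
2. ∠EVX = 34°  [△XEV]
3. ∠GPX = 34°  [GP∥EV, corresponding at P]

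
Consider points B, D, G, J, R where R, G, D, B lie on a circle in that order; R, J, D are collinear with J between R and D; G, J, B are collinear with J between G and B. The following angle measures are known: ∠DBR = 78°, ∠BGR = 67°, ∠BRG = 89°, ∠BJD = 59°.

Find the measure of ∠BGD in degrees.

1. ∠BDR = 67°  [same arc RB]
2. ∠BDG = 91°  [cyclic RGDB, opposite ∠R+∠D]
3. ∠DBG = 54°  [△DJB]
4. ∠BGD = 35°  [△GDB]

∠BGD = 35°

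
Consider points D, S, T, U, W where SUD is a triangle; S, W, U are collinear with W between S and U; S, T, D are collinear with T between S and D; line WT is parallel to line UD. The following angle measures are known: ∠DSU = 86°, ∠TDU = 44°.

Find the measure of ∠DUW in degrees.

1. ∠SDU = 44°  [T on ray DS]
2. ∠DUS = 50°  [△SUD]
3. ∠DUW = 50°  [W on ray US]

∠DUW = 50°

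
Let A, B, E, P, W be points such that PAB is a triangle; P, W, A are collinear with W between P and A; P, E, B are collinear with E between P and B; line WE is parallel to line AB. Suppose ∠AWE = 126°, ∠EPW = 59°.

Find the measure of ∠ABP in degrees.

1. ∠EWP = 54°  [linear pair at W on PA]
2. ∠PEW = 67°  [△PWE]
3. ∠ABP = 67°  [WE∥AB, corresponding at E]

∠ABP = 67°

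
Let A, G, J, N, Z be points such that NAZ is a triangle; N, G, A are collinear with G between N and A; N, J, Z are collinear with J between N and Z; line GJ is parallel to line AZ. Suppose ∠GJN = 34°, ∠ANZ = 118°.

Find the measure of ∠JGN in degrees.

1. ∠AZN = 34°  [GJ∥AZ, corresponding at J]
2. ∠NAZ = 28°  [△NAZ]
3. ∠JGN = 28°  [GJ∥AZ, corresponding at G]

∠JGN = 28°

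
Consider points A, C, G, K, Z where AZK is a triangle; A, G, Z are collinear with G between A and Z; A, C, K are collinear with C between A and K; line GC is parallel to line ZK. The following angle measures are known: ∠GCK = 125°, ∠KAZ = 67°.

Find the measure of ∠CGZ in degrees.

∠CGZ = 122°

1. ∠ACG = 55°  [linear pair at C on AK]
2. ∠CAG = 67°  [G on AZ, C on AK]
3. ∠AGC = 58°  [△AGC]
4. ∠CGZ = 122°  [linear pair at G on AZ]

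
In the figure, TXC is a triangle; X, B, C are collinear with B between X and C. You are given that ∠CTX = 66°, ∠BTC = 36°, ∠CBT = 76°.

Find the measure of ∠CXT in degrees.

1. ∠BCT = 68°  [△TBC]
2. ∠TCX = 68°  [B on ray CX]
3. ∠CXT = 46°  [△TXC]

∠CXT = 46°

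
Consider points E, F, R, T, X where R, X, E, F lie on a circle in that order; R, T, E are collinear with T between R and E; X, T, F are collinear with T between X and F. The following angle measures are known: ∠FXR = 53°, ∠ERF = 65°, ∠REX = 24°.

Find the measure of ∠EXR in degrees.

∠EXR = 118°

1. ∠FER = 53°  [same arc RF]
2. ∠EFR = 62°  [△REF]
3. ∠EXR = 118°  [cyclic RXEF, opposite ∠X+∠F]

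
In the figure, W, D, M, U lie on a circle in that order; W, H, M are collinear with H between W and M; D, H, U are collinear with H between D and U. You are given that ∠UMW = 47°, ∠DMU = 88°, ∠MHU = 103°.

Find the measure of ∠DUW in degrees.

1. ∠UDW = 47°  [same arc WU]
2. ∠DWU = 92°  [cyclic WDMU, opposite ∠W+∠M]
3. ∠DUW = 41°  [△WDU]

∠DUW = 41°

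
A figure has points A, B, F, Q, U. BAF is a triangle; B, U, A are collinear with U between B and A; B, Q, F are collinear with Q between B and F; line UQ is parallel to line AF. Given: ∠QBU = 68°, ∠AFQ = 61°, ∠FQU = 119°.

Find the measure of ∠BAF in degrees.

1. ∠ABF = 68°  [U on BA, Q on BF]
2. ∠AFB = 61°  [Q on ray FB]
3. ∠BAF = 51°  [△BAF]

∠BAF = 51°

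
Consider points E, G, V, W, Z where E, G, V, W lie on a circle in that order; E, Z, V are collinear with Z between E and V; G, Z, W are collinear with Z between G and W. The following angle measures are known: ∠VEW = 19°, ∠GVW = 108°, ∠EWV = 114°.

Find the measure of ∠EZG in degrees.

1. ∠VGW = 19°  [same arc VW]
2. ∠EVW = 47°  [△EVW]
3. ∠GWV = 53°  [△GVW]
4. ∠EGW = 47°  [same arc EW]
5. ∠GEV = 53°  [same arc GV]
6. ∠EZG = 80°  [△EZG]

∠EZG = 80°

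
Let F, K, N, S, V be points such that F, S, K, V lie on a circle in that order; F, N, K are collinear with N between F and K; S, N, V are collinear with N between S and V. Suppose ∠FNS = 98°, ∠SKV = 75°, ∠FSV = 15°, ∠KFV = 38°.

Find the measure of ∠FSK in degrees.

∠FSK = 53°

1. ∠KNS = 82°  [linear pair at N on FK]
2. ∠KFS = 67°  [△FNS]
3. ∠KSV = 38°  [same arc KV]
4. ∠FKS = 60°  [△SNK]
5. ∠FSK = 53°  [△FSK]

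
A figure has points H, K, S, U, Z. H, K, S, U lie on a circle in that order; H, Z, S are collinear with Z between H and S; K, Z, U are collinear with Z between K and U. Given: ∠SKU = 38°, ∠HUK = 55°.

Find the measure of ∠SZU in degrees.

1. ∠SHU = 38°  [same arc SU]
2. ∠HZU = 87°  [△HZU]
3. ∠SZU = 93°  [linear pair at Z on HS]

∠SZU = 93°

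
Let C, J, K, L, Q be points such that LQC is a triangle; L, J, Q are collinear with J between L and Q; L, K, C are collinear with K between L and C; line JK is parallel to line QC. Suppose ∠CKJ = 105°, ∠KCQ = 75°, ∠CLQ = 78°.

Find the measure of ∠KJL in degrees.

∠KJL = 27°

1. ∠JKL = 75°  [linear pair at K on LC]
2. ∠JLK = 78°  [J on LQ, K on LC]
3. ∠KJL = 27°  [△LJK]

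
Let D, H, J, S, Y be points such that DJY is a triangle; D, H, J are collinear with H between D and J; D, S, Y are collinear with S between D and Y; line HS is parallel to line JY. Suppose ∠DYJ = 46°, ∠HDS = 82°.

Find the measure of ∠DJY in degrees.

∠DJY = 52°

1. ∠DSH = 46°  [HS∥JY, corresponding at S]
2. ∠DHS = 52°  [△DHS]
3. ∠DJY = 52°  [HS∥JY, corresponding at H]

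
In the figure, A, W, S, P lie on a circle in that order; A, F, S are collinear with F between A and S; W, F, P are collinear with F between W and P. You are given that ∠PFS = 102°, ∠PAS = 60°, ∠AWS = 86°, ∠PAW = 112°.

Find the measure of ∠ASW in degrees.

∠ASW = 42°

1. ∠AFW = 102°  [vertical angles at F]
2. ∠PWS = 60°  [same arc SP]
3. ∠SFW = 78°  [linear pair at F on AS]
4. ∠ASW = 42°  [△WFS]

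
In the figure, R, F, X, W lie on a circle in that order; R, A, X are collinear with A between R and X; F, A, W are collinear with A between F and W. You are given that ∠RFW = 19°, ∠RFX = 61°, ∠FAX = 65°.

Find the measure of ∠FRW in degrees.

1. ∠RXW = 19°  [same arc RW]
2. ∠RWX = 119°  [cyclic RFXW, opposite ∠F+∠W]
3. ∠RAW = 65°  [vertical angles at A]
4. ∠WRX = 42°  [△RXW]
5. ∠FWR = 73°  [△RAW]
6. ∠FRW = 88°  [△RFW]

∠FRW = 88°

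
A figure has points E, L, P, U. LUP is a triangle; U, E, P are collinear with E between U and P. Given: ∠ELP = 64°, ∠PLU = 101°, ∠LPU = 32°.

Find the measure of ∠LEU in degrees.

∠LEU = 96°

1. ∠EPL = 32°  [E on ray PU]
2. ∠LEP = 84°  [△LEP]
3. ∠LEU = 96°  [linear pair at E on UP]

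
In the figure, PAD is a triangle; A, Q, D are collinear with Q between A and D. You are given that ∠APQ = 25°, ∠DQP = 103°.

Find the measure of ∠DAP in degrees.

1. ∠AQP = 77°  [linear pair at Q on AD]
2. ∠PAQ = 78°  [△PAQ]
3. ∠DAP = 78°  [Q on ray AD]

∠DAP = 78°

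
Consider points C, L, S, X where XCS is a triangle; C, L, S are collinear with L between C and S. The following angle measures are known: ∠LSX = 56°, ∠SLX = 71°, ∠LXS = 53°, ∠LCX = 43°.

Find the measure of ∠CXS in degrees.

1. ∠CSX = 56°  [L on ray SC]
2. ∠SCX = 43°  [L on ray CS]
3. ∠CXS = 81°  [△XCS]

∠CXS = 81°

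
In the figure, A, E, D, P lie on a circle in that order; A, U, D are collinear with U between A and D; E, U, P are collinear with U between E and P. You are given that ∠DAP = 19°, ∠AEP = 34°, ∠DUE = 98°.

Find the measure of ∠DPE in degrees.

1. ∠ADP = 34°  [same arc AP]
2. ∠AUP = 98°  [vertical angles at U]
3. ∠DUP = 82°  [linear pair at U on AD]
4. ∠DPE = 64°  [△DUP]

∠DPE = 64°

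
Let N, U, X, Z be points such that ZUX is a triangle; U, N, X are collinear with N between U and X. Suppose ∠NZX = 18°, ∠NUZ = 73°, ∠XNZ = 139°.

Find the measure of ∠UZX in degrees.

1. ∠NXZ = 23°  [△ZNX]
2. ∠XUZ = 73°  [N on ray UX]
3. ∠UXZ = 23°  [N on ray XU]
4. ∠UZX = 84°  [△ZUX]

∠UZX = 84°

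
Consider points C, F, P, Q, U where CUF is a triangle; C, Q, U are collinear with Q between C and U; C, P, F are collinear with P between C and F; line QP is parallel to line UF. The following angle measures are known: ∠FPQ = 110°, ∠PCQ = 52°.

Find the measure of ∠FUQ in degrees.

∠FUQ = 58°

1. ∠CPQ = 70°  [linear pair at P on CF]
2. ∠CQP = 58°  [△CQP]
3. ∠PQU = 122°  [linear pair at Q on CU]
4. ∠FUQ = 58°  [QP∥UF, co-interior at U–Q]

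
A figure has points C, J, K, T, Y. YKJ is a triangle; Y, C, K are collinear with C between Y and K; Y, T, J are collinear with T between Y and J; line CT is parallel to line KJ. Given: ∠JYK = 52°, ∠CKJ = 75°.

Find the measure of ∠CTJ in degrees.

∠CTJ = 127°

1. ∠JKY = 75°  [C on ray KY]
2. ∠KJY = 53°  [△YKJ]
3. ∠CTY = 53°  [CT∥KJ, corresponding at T]
4. ∠CTJ = 127°  [linear pair at T on YJ]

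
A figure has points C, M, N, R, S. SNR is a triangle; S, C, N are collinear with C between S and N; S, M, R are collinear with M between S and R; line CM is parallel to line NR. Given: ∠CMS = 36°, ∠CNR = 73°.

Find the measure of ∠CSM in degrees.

∠CSM = 71°

1. ∠NRS = 36°  [CM∥NR, corresponding at M]
2. ∠RNS = 73°  [C on ray NS]
3. ∠NSR = 71°  [△SNR]
4. ∠CSM = 71°  [C on SN, M on SR]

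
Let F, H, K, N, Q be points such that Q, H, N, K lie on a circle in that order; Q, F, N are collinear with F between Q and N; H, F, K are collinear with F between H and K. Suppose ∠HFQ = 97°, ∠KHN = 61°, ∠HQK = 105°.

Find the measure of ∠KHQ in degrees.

∠KHQ = 39°

1. ∠KFN = 97°  [vertical angles at F]
2. ∠KQN = 61°  [same arc NK]
3. ∠KFQ = 83°  [linear pair at F on QN]
4. ∠HKQ = 36°  [△QFK]
5. ∠KHQ = 39°  [△QHK]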